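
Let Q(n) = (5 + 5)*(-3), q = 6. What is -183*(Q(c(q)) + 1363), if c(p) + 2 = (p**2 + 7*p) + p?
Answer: -243939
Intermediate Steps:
c(p) = -2 + p**2 + 8*p (c(p) = -2 + ((p**2 + 7*p) + p) = -2 + (p**2 + 8*p) = -2 + p**2 + 8*p)
Q(n) = -30 (Q(n) = 10*(-3) = -30)
-183*(Q(c(q)) + 1363) = -183*(-30 + 1363) = -183*1333 = -243939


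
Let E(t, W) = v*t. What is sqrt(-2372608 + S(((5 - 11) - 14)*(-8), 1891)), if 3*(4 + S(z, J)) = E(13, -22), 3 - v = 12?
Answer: I*sqrt(2372651) ≈ 1540.3*I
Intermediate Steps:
v = -9 (v = 3 - 1*12 = 3 - 12 = -9)
E(t, W) = -9*t
S(z, J) = -43 (S(z, J) = -4 + (-9*13)/3 = -4 + (1/3)*(-117) = -4 - 39 = -43)
sqrt(-2372608 + S(((5 - 11) - 14)*(-8), 1891)) = sqrt(-2372608 - 43) = sqrt(-2372651) = I*sqrt(2372651)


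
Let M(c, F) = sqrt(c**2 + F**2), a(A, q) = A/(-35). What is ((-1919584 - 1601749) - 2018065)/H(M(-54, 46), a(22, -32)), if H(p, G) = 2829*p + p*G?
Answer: -96939465*sqrt(1258)/124533194 ≈ -27.609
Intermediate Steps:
a(A, q) = -A/35 (a(A, q) = A*(-1/35) = -A/35)
M(c, F) = sqrt(F**2 + c**2)
H(p, G) = 2829*p + G*p
((-1919584 - 1601749) - 2018065)/H(M(-54, 46), a(22, -32)) = ((-1919584 - 1601749) - 2018065)/((sqrt(46**2 + (-54)**2)*(2829 - 1/35*22))) = (-3521333 - 2018065)/((sqrt(2116 + 2916)*(2829 - 22/35))) = -5539398*35*sqrt(1258)/249066388 = -96939465*sqrt(1258)/124533194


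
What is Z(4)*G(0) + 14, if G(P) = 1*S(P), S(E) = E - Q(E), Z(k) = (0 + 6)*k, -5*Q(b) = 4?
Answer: 166/5 ≈ 33.200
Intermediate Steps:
Q(b) = -⅘ (Q(b) = -⅕*4 = -⅘)
Z(k) = 6*k
S(E) = ⅘ + E (S(E) = E - 1*(-⅘) = E + ⅘ = ⅘ + E)
G(P) = ⅘ + P (G(P) = 1*(⅘ + P) = ⅘ + P)
Z(4)*G(0) + 14 = (6*4)*(⅘ + 0) + 14 = 24*(⅘) + 14 = 96/5 + 14 = 166/5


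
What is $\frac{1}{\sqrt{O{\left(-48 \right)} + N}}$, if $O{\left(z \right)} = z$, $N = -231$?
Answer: $- \frac{i \sqrt{31}}{93} \approx - 0.059868 i$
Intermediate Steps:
$\frac{1}{\sqrt{O{\left(-48 \right)} + N}} = \frac{1}{\sqrt{-48 - 231}} = \frac{1}{\sqrt{-279}} = \frac{1}{3 i \sqrt{31}} = - \frac{i \sqrt{31}}{93}$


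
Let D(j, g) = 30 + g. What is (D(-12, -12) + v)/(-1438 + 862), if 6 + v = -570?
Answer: 31/32 ≈ 0.96875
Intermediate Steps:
v = -576 (v = -6 - 570 = -576)
(D(-12, -12) + v)/(-1438 + 862) = ((30 - 12) - 576)/(-1438 + 862) = (18 - 576)/(-576) = -558*(-1/576) = 31/32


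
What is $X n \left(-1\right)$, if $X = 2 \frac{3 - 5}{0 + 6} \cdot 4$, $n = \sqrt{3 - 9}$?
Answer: $\frac{8 i \sqrt{6}}{3} \approx 6.532 i$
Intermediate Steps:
$n = i \sqrt{6}$ ($n = \sqrt{-6} = i \sqrt{6} \approx 2.4495 i$)
$X = - \frac{8}{3}$ ($X = 2 \left(- \frac{2}{6}\right) 4 = 2 \left(\left(-2\right) \frac{1}{6}\right) 4 = 2 \left(- \frac{1}{3}\right) 4 = \left(- \frac{2}{3}\right) 4 = - \frac{8}{3} \approx -2.6667$)
$X n \left(-1\right) = - \frac{8 i \sqrt{6} \left(-1\right)}{3} = - \frac{8 \left(- i \sqrt{6}\right)}{3} = \frac{8 i \sqrt{6}}{3}$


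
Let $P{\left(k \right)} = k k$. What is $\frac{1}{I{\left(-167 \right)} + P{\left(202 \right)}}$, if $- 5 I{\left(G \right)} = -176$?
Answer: $\frac{5}{204196} \approx 2.4486 \cdot 10^{-5}$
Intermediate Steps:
$I{\left(G \right)} = \frac{176}{5}$ ($I{\left(G \right)} = \left(- \frac{1}{5}\right) \left(-176\right) = \frac{176}{5}$)
$P{\left(k \right)} = k^{2}$
$\frac{1}{I{\left(-167 \right)} + P{\left(202 \right)}} = \frac{1}{\frac{176}{5} + 202^{2}} = \frac{1}{\frac{176}{5} + 40804} = \frac{1}{\frac{204196}{5}} = \frac{5}{204196}$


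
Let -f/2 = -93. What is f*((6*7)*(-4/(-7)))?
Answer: 4464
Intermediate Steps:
f = 186 (f = -2*(-93) = 186)
f*((6*7)*(-4/(-7))) = 186*((6*7)*(-4/(-7))) = 186*(42*(-4*(-1/7))) = 186*(42*(4/7)) = 186*24 = 4464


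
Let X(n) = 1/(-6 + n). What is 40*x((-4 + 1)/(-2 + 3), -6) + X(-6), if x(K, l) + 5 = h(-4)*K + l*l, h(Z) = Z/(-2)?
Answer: 11999/12 ≈ 999.92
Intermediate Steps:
h(Z) = -Z/2 (h(Z) = Z*(-1/2) = -Z/2)
x(K, l) = -5 + l**2 + 2*K (x(K, l) = -5 + ((-1/2*(-4))*K + l*l) = -5 + (2*K + l**2) = -5 + (l**2 + 2*K) = -5 + l**2 + 2*K)
40*x((-4 + 1)/(-2 + 3), -6) + X(-6) = 40*(-5 + (-6)**2 + 2*((-4 + 1)/(-2 + 3))) + 1/(-6 - 6) = 40*(-5 + 36 + 2*(-3/1)) + 1/(-12) = 40*(-5 + 36 + 2*(-3*1)) - 1/12 = 40*(-5 + 36 + 2*(-3)) - 1/12 = 40*(-5 + 36 - 6) - 1/12 = 40*25 - 1/12 = 1000 - 1/12 = 11999/12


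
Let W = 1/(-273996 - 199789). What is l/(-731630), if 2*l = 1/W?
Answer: 94757/292652 ≈ 0.32379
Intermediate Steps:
W = -1/473785 (W = 1/(-473785) = -1/473785 ≈ -2.1107e-6)
l = -473785/2 (l = 1/(2*(-1/473785)) = (½)*(-473785) = -473785/2 ≈ -2.3689e+5)
l/(-731630) = -473785/2/(-731630) = -473785/2*(-1/731630) = 94757/292652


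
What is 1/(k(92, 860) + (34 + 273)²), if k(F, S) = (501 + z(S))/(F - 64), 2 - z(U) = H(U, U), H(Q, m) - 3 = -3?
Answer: 28/2639475 ≈ 1.0608e-5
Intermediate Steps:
H(Q, m) = 0 (H(Q, m) = 3 - 3 = 0)
z(U) = 2 (z(U) = 2 - 1*0 = 2 + 0 = 2)
k(F, S) = 503/(-64 + F) (k(F, S) = (501 + 2)/(F - 64) = 503/(-64 + F))
1/(k(92, 860) + (34 + 273)²) = 1/(503/(-64 + 92) + (34 + 273)²) = 1/(503/28 + 307²) = 1/(503*(1/28) + 94249) = 1/(503/28 + 94249) = 1/(2639475/28) = 28/2639475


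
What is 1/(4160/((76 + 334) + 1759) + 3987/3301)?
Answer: 7159869/22379963 ≈ 0.31992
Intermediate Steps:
1/(4160/((76 + 334) + 1759) + 3987/3301) = 1/(4160/(410 + 1759) + 3987*(1/3301)) = 1/(4160/2169 + 3987/3301) = 1/(22379963/7159869) = 7159869/22379963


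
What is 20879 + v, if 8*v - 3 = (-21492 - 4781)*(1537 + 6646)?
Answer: -53706231/2 ≈ -2.6853e+7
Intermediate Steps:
v = -53747989/2 (v = 3/8 + ((-21492 - 4781)*(1537 + 6646))/8 = 3/8 + (-26273*8183)/8 = 3/8 + (⅛)*(-214991959) = 3/8 - 214991959/8 = -53747989/2 ≈ -2.6874e+7)
20879 + v = 20879 - 53747989/2 = -53706231/2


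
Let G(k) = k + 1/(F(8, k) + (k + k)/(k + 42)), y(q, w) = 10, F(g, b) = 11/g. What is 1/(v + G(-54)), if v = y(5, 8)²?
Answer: 83/3826 ≈ 0.021694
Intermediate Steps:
G(k) = k + 1/(11/8 + 2*k/(42 + k)) (G(k) = k + 1/(11/8 + (k + k)/(k + 42)) = k + 1/(11*(⅛) + (2*k)/(42 + k)) = k + 1/(11/8 + 2*k/(42 + k)))
v = 100 (v = 10² = 100)
1/(v + G(-54)) = 1/(100 + (336 + 27*(-54)² + 470*(-54))/(3*(154 + 9*(-54)))) = 1/(100 + (336 + 27*2916 - 25380)/(3*(154 - 486))) = 1/(100 + (⅓)*(336 + 78732 - 25380)/(-332)) = 1/(100 + (⅓)*(-1/332)*53688) = 1/(100 - 4474/83) = 1/(3826/83) = 83/3826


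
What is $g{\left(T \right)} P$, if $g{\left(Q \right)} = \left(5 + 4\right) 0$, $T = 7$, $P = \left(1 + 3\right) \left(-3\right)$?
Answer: $0$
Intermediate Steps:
$P = -12$ ($P = 4 \left(-3\right) = -12$)
$g{\left(Q \right)} = 0$ ($g{\left(Q \right)} = 9 \cdot 0 = 0$)
$g{\left(T \right)} P = 0 \left(-12\right) = 0$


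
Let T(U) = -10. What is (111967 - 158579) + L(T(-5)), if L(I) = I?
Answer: -46622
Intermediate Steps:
(111967 - 158579) + L(T(-5)) = (111967 - 158579) - 10 = -46612 - 10 = -46622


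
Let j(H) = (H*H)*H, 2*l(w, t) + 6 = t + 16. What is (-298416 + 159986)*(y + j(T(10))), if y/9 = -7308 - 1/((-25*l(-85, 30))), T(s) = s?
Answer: 448319273413/50 ≈ 8.9664e+9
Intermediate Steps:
l(w, t) = 5 + t/2 (l(w, t) = -3 + (t + 16)/2 = -3 + (16 + t)/2 = -3 + (8 + t/2) = 5 + t/2)
j(H) = H³ (j(H) = H²*H = H³)
y = -32885991/500 (y = 9*(-7308 - 1/((-25*(5 + (½)*30)))) = 9*(-7308 - 1/((-25*(5 + 15)))) = 9*(-7308 - 1/((-25*20))) = 9*(-7308 - 1/(-500)) = 9*(-7308 - 1*(-1/500)) = 9*(-7308 + 1/500) = 9*(-3653999/500) = -32885991/500 ≈ -65772.)
(-298416 + 159986)*(y + j(T(10))) = (-298416 + 159986)*(-32885991/500 + 10³) = -138430*(-32885991/500 + 1000) = -138430*(-32385991/500) = 448319273413/50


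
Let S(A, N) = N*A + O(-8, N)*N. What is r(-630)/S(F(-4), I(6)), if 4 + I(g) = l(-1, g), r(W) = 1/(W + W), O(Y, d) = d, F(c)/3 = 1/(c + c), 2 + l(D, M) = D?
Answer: -2/130095 ≈ -1.5373e-5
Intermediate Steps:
l(D, M) = -2 + D
F(c) = 3/(2*c) (F(c) = 3/(c + c) = 3/((2*c)) = 3*(1/(2*c)) = 3/(2*c))
r(W) = 1/(2*W)
I(g) = -7 (I(g) = -4 + (-2 - 1) = -4 - 3 = -7)
S(A, N) = N² + A*N (S(A, N) = N*A + N*N = A*N + N² = N² + A*N)
r(-630)/S(F(-4), I(6)) = ((½)/(-630))/((-7*((3/2)/(-4) - 7))) = ((½)*(-1/630))/((-7*((3/2)*(-¼) - 7))) = -(-1/(7*(-3/8 - 7)))/1260 = -1/(1260*((-7*(-59/8)))) = -1/(1260*413/8) = -1/1260*8/413 = -2/130095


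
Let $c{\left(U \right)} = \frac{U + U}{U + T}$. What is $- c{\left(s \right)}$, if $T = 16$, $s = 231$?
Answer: $- \frac{462}{247} \approx -1.8704$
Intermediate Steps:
$c{\left(U \right)} = \frac{2 U}{16 + U}$ ($c{\left(U \right)} = \frac{U + U}{U + 16} = \frac{2 U}{16 + U}$)
$- c{\left(s \right)} = - \frac{2 \cdot 231}{16 + 231} = - \frac{2 \cdot 231}{247} = \left(-1\right) \frac{462}{247} = - \frac{462}{247}$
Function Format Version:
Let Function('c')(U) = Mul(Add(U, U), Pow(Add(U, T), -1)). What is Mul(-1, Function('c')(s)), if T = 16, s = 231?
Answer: Rational(-462, 247) ≈ -1.8704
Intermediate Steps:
Function('c')(U) = Mul(2, U, Pow(Add(16, U), -1)) (Function('c')(U) = Mul(Add(U, U), Pow(Add(U, 16), -1)) = Mul(Mul(2, U), Pow(Add(16, U), -1)) = Mul(2, U, Pow(Add(16, U), -1)))
Mul(-1, Function('c')(s)) = Mul(-1, Mul(2, 231, Pow(Add(16, 231), -1))) = Mul(-1, Mul(2, 231, Pow(247, -1))) = Mul(-1, Mul(2, 231, Rational(1, 247))) = Mul(-1, Rational(462, 247)) = Rational(-462, 247)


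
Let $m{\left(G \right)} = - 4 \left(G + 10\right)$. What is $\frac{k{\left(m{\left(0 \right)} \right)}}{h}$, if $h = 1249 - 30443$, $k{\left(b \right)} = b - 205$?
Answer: $\frac{245}{29194} \approx 0.0083921$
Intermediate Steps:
$m{\left(G \right)} = -40 - 4 G$ ($m{\left(G \right)} = - 4 \left(10 + G\right) = -40 - 4 G$)
$k{\left(b \right)} = -205 + b$
$h = -29194$
$\frac{k{\left(m{\left(0 \right)} \right)}}{h} = \frac{-205 - 40}{-29194} = \left(-205 + \left(-40 + 0\right)\right) \left(- \frac{1}{29194}\right) = \left(-205 - 40\right) \left(- \frac{1}{29194}\right) = \left(-245\right) \left(- \frac{1}{29194}\right) = \frac{245}{29194}$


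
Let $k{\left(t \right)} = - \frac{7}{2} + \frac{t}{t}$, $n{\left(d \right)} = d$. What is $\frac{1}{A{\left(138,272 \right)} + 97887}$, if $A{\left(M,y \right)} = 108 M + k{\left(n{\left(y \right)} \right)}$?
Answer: $\frac{2}{225577} \approx 8.8661 \cdot 10^{-6}$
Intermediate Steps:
$k{\left(t \right)} = - \frac{5}{2}$ ($k{\left(t \right)} = \left(-7\right) \frac{1}{2} + 1 = - \frac{7}{2} + 1 = - \frac{5}{2}$)
$A{\left(M,y \right)} = - \frac{5}{2} + 108 M$ ($A{\left(M,y \right)} = 108 M - \frac{5}{2} = - \frac{5}{2} + 108 M$)
$\frac{1}{A{\left(138,272 \right)} + 97887} = \frac{1}{\left(- \frac{5}{2} + 108 \cdot 138\right) + 97887} = \frac{1}{\left(- \frac{5}{2} + 14904\right) + 97887} = \frac{1}{\frac{29803}{2} + 97887} = \frac{1}{\frac{225577}{2}} = \frac{2}{225577}$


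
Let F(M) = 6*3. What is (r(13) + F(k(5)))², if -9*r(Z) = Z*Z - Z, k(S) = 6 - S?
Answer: 4/9 ≈ 0.44444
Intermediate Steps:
F(M) = 18
r(Z) = -Z²/9 + Z/9 (r(Z) = -(Z*Z - Z)/9 = -(Z² - Z)/9 = -Z²/9 + Z/9)
(r(13) + F(k(5)))² = ((⅑)*13*(1 - 1*13) + 18)² = ((⅑)*13*(1 - 13) + 18)² = ((⅑)*13*(-12) + 18)² = (-52/3 + 18)² = (⅔)² = 4/9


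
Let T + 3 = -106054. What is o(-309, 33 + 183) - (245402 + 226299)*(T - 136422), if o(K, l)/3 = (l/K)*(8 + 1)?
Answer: 11780891436293/103 ≈ 1.1438e+11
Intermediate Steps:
T = -106057 (T = -3 - 106054 = -106057)
o(K, l) = 27*l/K (o(K, l) = 3*((l/K)*(8 + 1)) = 3*((l/K)*9) = 3*(9*l/K) = 27*l/K)
o(-309, 33 + 183) - (245402 + 226299)*(T - 136422) = 27*(33 + 183)/(-309) - (245402 + 226299)*(-106057 - 136422) = 27*216*(-1/309) - 471701*(-242479) = -1944/103 - 1*(-114377586779) = -1944/103 + 114377586779 = 11780891436293/103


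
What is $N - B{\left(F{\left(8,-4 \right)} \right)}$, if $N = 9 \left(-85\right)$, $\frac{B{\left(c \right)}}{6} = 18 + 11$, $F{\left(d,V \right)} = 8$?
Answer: $-939$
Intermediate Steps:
$B{\left(c \right)} = 174$ ($B{\left(c \right)} = 6 \left(18 + 11\right) = 6 \cdot 29 = 174$)
$N = -765$
$N - B{\left(F{\left(8,-4 \right)} \right)} = -765 - 174 = -939$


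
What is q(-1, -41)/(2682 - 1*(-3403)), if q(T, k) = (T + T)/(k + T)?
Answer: 1/127785 ≈ 7.8256e-6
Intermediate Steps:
q(T, k) = 2*T/(T + k) (q(T, k) = (2*T)/(T + k) = 2*T/(T + k))
q(-1, -41)/(2682 - 1*(-3403)) = (2*(-1)/(-1 - 41))/(2682 - 1*(-3403)) = (2*(-1)/(-42))/(2682 + 3403) = (2*(-1)*(-1/42))/6085 = (1/21)*(1/6085) = 1/127785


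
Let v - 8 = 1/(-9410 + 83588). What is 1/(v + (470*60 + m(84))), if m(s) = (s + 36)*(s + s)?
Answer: 74178/3587841505 ≈ 2.0675e-5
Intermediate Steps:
v = 593425/74178 (v = 8 + 1/(-9410 + 83588) = 8 + 1/74178 = 593425/74178 ≈ 8.0000)
m(s) = 2*s*(36 + s) (m(s) = (36 + s)*(2*s) = 2*s*(36 + s))
1/(v + (470*60 + m(84))) = 1/(593425/74178 + (470*60 + 2*84*(36 + 84))) = 1/(593425/74178 + (28200 + 2*84*120)) = 1/(593425/74178 + (28200 + 20160)) = 1/(593425/74178 + 48360) = 1/(3587841505/74178) = 74178/3587841505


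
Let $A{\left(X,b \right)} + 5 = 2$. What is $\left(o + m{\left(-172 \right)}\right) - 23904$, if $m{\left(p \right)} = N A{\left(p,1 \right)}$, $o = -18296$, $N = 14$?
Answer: $-42242$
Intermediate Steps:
$A{\left(X,b \right)} = -3$ ($A{\left(X,b \right)} = -5 + 2 = -3$)
$m{\left(p \right)} = -42$ ($m{\left(p \right)} = 14 \left(-3\right) = -42$)
$\left(o + m{\left(-172 \right)}\right) - 23904 = \left(-18296 - 42\right) - 23904 = -18338 - 23904 = -42242$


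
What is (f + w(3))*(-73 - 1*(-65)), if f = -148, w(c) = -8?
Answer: 1248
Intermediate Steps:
(f + w(3))*(-73 - 1*(-65)) = (-148 - 8)*(-73 - 1*(-65)) = -156*(-73 + 65) = -156*(-8) = 1248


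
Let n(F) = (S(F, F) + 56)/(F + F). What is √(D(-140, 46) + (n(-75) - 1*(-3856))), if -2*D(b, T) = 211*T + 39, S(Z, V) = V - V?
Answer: I*√915186/30 ≈ 31.888*I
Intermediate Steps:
S(Z, V) = 0
D(b, T) = -39/2 - 211*T/2 (D(b, T) = -(211*T + 39)/2 = -(39 + 211*T)/2 = -39/2 - 211*T/2)
n(F) = 28/F (n(F) = (0 + 56)/(F + F) = 56/((2*F)) = 56*(1/(2*F)) = 28/F)
√(D(-140, 46) + (n(-75) - 1*(-3856))) = √((-39/2 - 211/2*46) + (28/(-75) - 1*(-3856))) = √((-39/2 - 4853) + (28*(-1/75) + 3856)) = √(-9745/2 + (-28/75 + 3856)) = √(-9745/2 + 289172/75) = √(-152531/150) = I*√915186/30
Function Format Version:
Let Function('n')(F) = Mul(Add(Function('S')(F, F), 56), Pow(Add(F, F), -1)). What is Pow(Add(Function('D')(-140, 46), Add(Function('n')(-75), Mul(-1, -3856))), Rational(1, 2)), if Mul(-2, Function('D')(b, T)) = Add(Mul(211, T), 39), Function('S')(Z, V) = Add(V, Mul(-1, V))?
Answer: Mul(Rational(1, 30), I, Pow(915186, Rational(1, 2))) ≈ Mul(31.888, I)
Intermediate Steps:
Function('S')(Z, V) = 0
Function('D')(b, T) = Add(Rational(-39, 2), Mul(Rational(-211, 2), T)) (Function('D')(b, T) = Mul(Rational(-1, 2), Add(Mul(211, T), 39)) = Mul(Rational(-1, 2), Add(39, Mul(211, T))) = Add(Rational(-39, 2), Mul(Rational(-211, 2), T)))
Function('n')(F) = Mul(28, Pow(F, -1)) (Function('n')(F) = Mul(Add(0, 56), Pow(Add(F, F), -1)) = Mul(56, Pow(Mul(2, F), -1)) = Mul(56, Mul(Rational(1, 2), Pow(F, -1))) = Mul(28, Pow(F, -1)))
Pow(Add(Function('D')(-140, 46), Add(Function('n')(-75), Mul(-1, -3856))), Rational(1, 2)) = Pow(Add(Add(Rational(-39, 2), Mul(Rational(-211, 2), 46)), Add(Mul(28, Pow(-75, -1)), Mul(-1, -3856))), Rational(1, 2)) = Pow(Add(Add(Rational(-39, 2), -4853), Add(Mul(28, Rational(-1, 75)), 3856)), Rational(1, 2)) = Pow(Add(Rational(-9745, 2), Add(Rational(-28, 75), 3856)), Rational(1, 2)) = Pow(Add(Rational(-9745, 2), Rational(289172, 75)), Rational(1, 2)) = Pow(Rational(-152531, 150), Rational(1, 2)) = Mul(Rational(1, 30), I, Pow(915186, Rational(1, 2)))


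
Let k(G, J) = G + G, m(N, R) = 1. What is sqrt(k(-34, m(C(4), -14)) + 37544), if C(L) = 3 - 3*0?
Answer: 6*sqrt(1041) ≈ 193.59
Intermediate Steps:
C(L) = 3 (C(L) = 3 + 0 = 3)
k(G, J) = 2*G
sqrt(k(-34, m(C(4), -14)) + 37544) = sqrt(2*(-34) + 37544) = sqrt(-68 + 37544) = sqrt(37476) = 6*sqrt(1041)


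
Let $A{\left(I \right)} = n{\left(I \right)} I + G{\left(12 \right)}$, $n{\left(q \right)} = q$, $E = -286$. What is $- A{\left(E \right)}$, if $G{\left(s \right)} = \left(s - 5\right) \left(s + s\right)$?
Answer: $-81964$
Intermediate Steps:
$G{\left(s \right)} = 2 s \left(-5 + s\right)$ ($G{\left(s \right)} = \left(-5 + s\right) 2 s = 2 s \left(-5 + s\right)$)
$A{\left(I \right)} = 168 + I^{2}$ ($A{\left(I \right)} = I I + 2 \cdot 12 \left(-5 + 12\right) = I^{2} + 2 \cdot 12 \cdot 7 = I^{2} + 168 = 168 + I^{2}$)
$- A{\left(E \right)} = - (168 + \left(-286\right)^{2}) = - (168 + 81796) = \left(-1\right) 81964 = -81964$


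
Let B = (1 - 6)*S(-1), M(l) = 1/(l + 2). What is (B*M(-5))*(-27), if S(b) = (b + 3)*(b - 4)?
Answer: 450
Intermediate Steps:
S(b) = (-4 + b)*(3 + b) (S(b) = (3 + b)*(-4 + b) = (-4 + b)*(3 + b))
M(l) = 1/(2 + l)
B = 50 (B = (1 - 6)*(-12 + (-1)² - 1*(-1)) = -5*(-12 + 1 + 1) = -5*(-10) = 50)
(B*M(-5))*(-27) = (50/(2 - 5))*(-27) = (50/(-3))*(-27) = (50*(-⅓))*(-27) = -50/3*(-27) = 450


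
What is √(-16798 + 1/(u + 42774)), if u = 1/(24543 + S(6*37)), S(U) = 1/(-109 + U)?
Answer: I*√236390381892078514891877102/118627700753 ≈ 129.61*I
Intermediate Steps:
u = 113/2773360 (u = 1/(24543 + 1/(-109 + 6*37)) = 1/(24543 + 1/(-109 + 222)) = 1/(24543 + 1/113) = 1/(2773360/113) = 113/2773360 ≈ 4.0745e-5)
√(-16798 + 1/(u + 42774)) = √(-16798 + 1/(113/2773360 + 42774)) = √(-16798 + 1/(118627700753/2773360)) = √(-16798 + 2773360/118627700753) = √(-1992708114475534/118627700753) = I*√236390381892078514891877102/118627700753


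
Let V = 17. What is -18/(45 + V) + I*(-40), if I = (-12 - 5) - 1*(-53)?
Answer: -44649/31 ≈ -1440.3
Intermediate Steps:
I = 36 (I = -17 + 53 = 36)
-18/(45 + V) + I*(-40) = -18/(45 + 17) + 36*(-40) = -18/62 - 1440 = -18*1/62 - 1440 = -9/31 - 1440 = -44649/31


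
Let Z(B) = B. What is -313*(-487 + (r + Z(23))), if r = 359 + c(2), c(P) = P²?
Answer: 31613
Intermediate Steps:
r = 363 (r = 359 + 2² = 359 + 4 = 363)
-313*(-487 + (r + Z(23))) = -313*(-487 + (363 + 23)) = -313*(-487 + 386) = -313*(-101) = 31613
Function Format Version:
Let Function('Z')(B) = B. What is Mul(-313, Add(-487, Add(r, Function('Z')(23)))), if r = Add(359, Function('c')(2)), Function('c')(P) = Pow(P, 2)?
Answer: 31613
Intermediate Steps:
r = 363 (r = Add(359, Pow(2, 2)) = Add(359, 4) = 363)
Mul(-313, Add(-487, Add(r, Function('Z')(23)))) = Mul(-313, Add(-487, Add(363, 23))) = Mul(-313, Add(-487, 386)) = Mul(-313, -101) = 31613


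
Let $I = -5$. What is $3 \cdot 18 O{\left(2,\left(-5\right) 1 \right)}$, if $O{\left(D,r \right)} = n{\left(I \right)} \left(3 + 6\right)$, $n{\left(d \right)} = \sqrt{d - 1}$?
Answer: $486 i \sqrt{6} \approx 1190.5 i$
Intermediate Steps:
$n{\left(d \right)} = \sqrt{-1 + d}$
$O{\left(D,r \right)} = 9 i \sqrt{6}$ ($O{\left(D,r \right)} = \sqrt{-1 - 5} \left(3 + 6\right) = \sqrt{-6} \cdot 9 = i \sqrt{6} \cdot 9 = 9 i \sqrt{6}$)
$3 \cdot 18 O{\left(2,\left(-5\right) 1 \right)} = 3 \cdot 18 \cdot 9 i \sqrt{6} = 54 \cdot 9 i \sqrt{6} = 486 i \sqrt{6}$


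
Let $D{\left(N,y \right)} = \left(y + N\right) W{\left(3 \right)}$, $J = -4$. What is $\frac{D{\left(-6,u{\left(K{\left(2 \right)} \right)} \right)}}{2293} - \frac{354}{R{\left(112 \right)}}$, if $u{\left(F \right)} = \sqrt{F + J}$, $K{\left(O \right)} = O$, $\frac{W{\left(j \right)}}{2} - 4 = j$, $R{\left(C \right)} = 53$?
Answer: $- \frac{816174}{121529} + \frac{14 i \sqrt{2}}{2293} \approx -6.7159 + 0.0086345 i$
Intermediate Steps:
$W{\left(j \right)} = 8 + 2 j$
$u{\left(F \right)} = \sqrt{-4 + F}$ ($u{\left(F \right)} = \sqrt{F - 4} = \sqrt{-4 + F}$)
$D{\left(N,y \right)} = 14 N + 14 y$ ($D{\left(N,y \right)} = \left(y + N\right) \left(8 + 2 \cdot 3\right) = \left(N + y\right) \left(8 + 6\right) = \left(N + y\right) 14 = 14 N + 14 y$)
$\frac{D{\left(-6,u{\left(K{\left(2 \right)} \right)} \right)}}{2293} - \frac{354}{R{\left(112 \right)}} = \frac{14 \left(-6\right) + 14 \sqrt{-4 + 2}}{2293} - \frac{354}{53} = \left(-84 + 14 \sqrt{-2}\right) \frac{1}{2293} - \frac{354}{53} = \left(-84 + 14 i \sqrt{2}\right) \frac{1}{2293} - \frac{354}{53} = \left(- \frac{84}{2293} + \frac{14 i \sqrt{2}}{2293}\right) - \frac{354}{53} = - \frac{816174}{121529} + \frac{14 i \sqrt{2}}{2293}$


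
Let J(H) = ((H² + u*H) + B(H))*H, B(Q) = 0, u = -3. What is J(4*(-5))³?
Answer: -778688000000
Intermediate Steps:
J(H) = H*(H² - 3*H) (J(H) = ((H² - 3*H) + 0)*H = (H² - 3*H)*H = H*(H² - 3*H))
J(4*(-5))³ = ((4*(-5))²*(-3 + 4*(-5)))³ = ((-20)²*(-3 - 20))³ = (400*(-23))³ = (-9200)³ = -778688000000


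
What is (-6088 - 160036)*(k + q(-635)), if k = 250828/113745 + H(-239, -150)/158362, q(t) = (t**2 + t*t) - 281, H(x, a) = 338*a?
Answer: -1206181842649540796452/9006442845 ≈ -1.3392e+11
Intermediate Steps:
q(t) = -281 + 2*t**2 (q(t) = (t**2 + t**2) - 281 = 2*t**2 - 281 = -281 + 2*t**2)
k = 16977376118/9006442845 (k = 250828/113745 + (338*(-150))/158362 = 250828*(1/113745) - 50700*1/158362 = 250828/113745 - 25350/79181 = 16977376118/9006442845 ≈ 1.8850)
(-6088 - 160036)*(k + q(-635)) = (-6088 - 160036)*(16977376118/9006442845 + (-281 + 2*(-635)**2)) = -166124*(16977376118/9006442845 + (-281 + 2*403225)) = -166124*(16977376118/9006442845 + (-281 + 806450)) = -166124*(16977376118/9006442845 + 806169) = -166124*7260731999286923/9006442845 = -1206181842649540796452/9006442845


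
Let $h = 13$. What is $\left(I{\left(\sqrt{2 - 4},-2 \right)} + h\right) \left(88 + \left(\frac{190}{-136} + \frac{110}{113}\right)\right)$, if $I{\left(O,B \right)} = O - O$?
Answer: $\frac{8748181}{7684} \approx 1138.5$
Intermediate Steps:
$I{\left(O,B \right)} = 0$
$\left(I{\left(\sqrt{2 - 4},-2 \right)} + h\right) \left(88 + \left(\frac{190}{-136} + \frac{110}{113}\right)\right) = \left(0 + 13\right) \left(88 + \left(\frac{190}{-136} + \frac{110}{113}\right)\right) = 13 \left(88 + \left(190 \left(- \frac{1}{136}\right) + 110 \cdot \frac{1}{113}\right)\right) = 13 \left(88 + \left(- \frac{95}{68} + \frac{110}{113}\right)\right) = 13 \left(88 - \frac{3255}{7684}\right) = 13 \cdot \frac{672937}{7684} = \frac{8748181}{7684}$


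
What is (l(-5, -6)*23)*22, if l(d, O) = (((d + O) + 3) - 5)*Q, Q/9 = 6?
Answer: -355212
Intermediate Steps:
Q = 54 (Q = 9*6 = 54)
l(d, O) = -108 + 54*O + 54*d (l(d, O) = (((d + O) + 3) - 5)*54 = (((O + d) + 3) - 5)*54 = ((3 + O + d) - 5)*54 = (-2 + O + d)*54 = -108 + 54*O + 54*d)
(l(-5, -6)*23)*22 = ((-108 + 54*(-6) + 54*(-5))*23)*22 = ((-108 - 324 - 270)*23)*22 = -702*23*22 = -16146*22 = -355212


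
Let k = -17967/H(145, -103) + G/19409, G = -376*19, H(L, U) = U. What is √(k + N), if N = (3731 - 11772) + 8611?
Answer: √2973677544922747/1999127 ≈ 27.278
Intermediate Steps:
G = -7144
N = 570 (N = -8041 + 8611 = 570)
k = 347985671/1999127 (k = -17967/(-103) - 7144/19409 = -17967*(-1/103) - 7144*1/19409 = 17967/103 - 7144/19409 = 347985671/1999127 ≈ 174.07)
√(k + N) = √(347985671/1999127 + 570) = √(1487488061/1999127) = √2973677544922747/1999127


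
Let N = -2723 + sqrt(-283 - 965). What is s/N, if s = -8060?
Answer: 21947380/7415977 + 32240*I*sqrt(78)/7415977 ≈ 2.9595 + 0.038395*I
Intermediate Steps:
N = -2723 + 4*I*sqrt(78) (N = -2723 + sqrt(-1248) = -2723 + 4*I*sqrt(78) ≈ -2723.0 + 35.327*I)
s/N = -8060/(-2723 + 4*I*sqrt(78))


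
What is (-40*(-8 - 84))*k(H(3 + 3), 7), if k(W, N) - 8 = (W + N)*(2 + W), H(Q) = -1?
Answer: 51520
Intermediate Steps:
k(W, N) = 8 + (2 + W)*(N + W) (k(W, N) = 8 + (W + N)*(2 + W) = 8 + (N + W)*(2 + W) = 8 + (2 + W)*(N + W))
(-40*(-8 - 84))*k(H(3 + 3), 7) = (-40*(-8 - 84))*(8 + (-1)² + 2*7 + 2*(-1) + 7*(-1)) = (-40*(-92))*(8 + 1 + 14 - 2 - 7) = 3680*14 = 51520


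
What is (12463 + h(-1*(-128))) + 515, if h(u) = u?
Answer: 13106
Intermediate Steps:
(12463 + h(-1*(-128))) + 515 = (12463 - 1*(-128)) + 515 = (12463 + 128) + 515 = 12591 + 515 = 13106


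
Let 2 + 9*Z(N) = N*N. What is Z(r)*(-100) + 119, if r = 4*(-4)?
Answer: -24329/9 ≈ -2703.2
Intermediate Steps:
r = -16
Z(N) = -2/9 + N²/9 (Z(N) = -2/9 + (N*N)/9 = -2/9 + N²/9)
Z(r)*(-100) + 119 = (-2/9 + (⅑)*(-16)²)*(-100) + 119 = (-2/9 + (⅑)*256)*(-100) + 119 = (-2/9 + 256/9)*(-100) + 119 = (254/9)*(-100) + 119 = -25400/9 + 119 = -24329/9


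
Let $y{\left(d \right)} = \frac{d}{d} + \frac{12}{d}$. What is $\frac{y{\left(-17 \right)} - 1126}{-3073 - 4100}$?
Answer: $\frac{6379}{40647} \approx 0.15694$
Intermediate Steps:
$y{\left(d \right)} = 1 + \frac{12}{d}$
$\frac{y{\left(-17 \right)} - 1126}{-3073 - 4100} = \frac{\frac{12 - 17}{-17} - 1126}{-3073 - 4100} = \frac{\left(- \frac{1}{17}\right) \left(-5\right) - 1126}{-7173} = \left(\frac{5}{17} - 1126\right) \left(- \frac{1}{7173}\right) = \left(- \frac{19137}{17}\right) \left(- \frac{1}{7173}\right) = \frac{6379}{40647}$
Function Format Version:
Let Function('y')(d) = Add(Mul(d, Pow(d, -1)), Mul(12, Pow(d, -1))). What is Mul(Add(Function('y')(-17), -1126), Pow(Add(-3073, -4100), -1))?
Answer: Rational(6379, 40647) ≈ 0.15694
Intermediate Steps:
Function('y')(d) = Add(1, Mul(12, Pow(d, -1)))
Mul(Add(Function('y')(-17), -1126), Pow(Add(-3073, -4100), -1)) = Mul(Add(Mul(Pow(-17, -1), Add(12, -17)), -1126), Pow(Add(-3073, -4100), -1)) = Mul(Add(Mul(Rational(-1, 17), -5), -1126), Pow(-7173, -1)) = Mul(Add(Rational(5, 17), -1126), Rational(-1, 7173)) = Mul(Rational(-19137, 17), Rational(-1, 7173)) = Rational(6379, 40647)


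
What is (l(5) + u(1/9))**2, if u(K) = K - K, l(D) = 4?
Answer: 16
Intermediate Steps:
u(K) = 0
(l(5) + u(1/9))**2 = (4 + 0)**2 = 4**2 = 16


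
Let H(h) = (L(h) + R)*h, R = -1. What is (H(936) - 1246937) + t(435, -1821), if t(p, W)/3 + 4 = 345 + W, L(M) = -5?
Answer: -1256993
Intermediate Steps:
t(p, W) = 1023 + 3*W (t(p, W) = -12 + 3*(345 + W) = -12 + (1035 + 3*W) = 1023 + 3*W)
H(h) = -6*h (H(h) = (-5 - 1)*h = -6*h)
(H(936) - 1246937) + t(435, -1821) = (-6*936 - 1246937) + (1023 + 3*(-1821)) = (-5616 - 1246937) + (1023 - 5463) = -1252553 - 4440 = -1256993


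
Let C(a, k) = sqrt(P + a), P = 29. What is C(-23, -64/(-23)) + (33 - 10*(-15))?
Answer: 183 + sqrt(6) ≈ 185.45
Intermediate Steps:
C(a, k) = sqrt(29 + a)
C(-23, -64/(-23)) + (33 - 10*(-15)) = sqrt(29 - 23) + (33 - 10*(-15)) = sqrt(6) + (33 + 150) = sqrt(6) + 183 = 183 + sqrt(6)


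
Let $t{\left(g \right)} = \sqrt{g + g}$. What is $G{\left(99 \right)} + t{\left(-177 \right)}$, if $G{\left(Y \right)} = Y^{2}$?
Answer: $9801 + i \sqrt{354} \approx 9801.0 + 18.815 i$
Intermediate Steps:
$t{\left(g \right)} = \sqrt{2} \sqrt{g}$ ($t{\left(g \right)} = \sqrt{2 g} = \sqrt{2} \sqrt{g}$)
$G{\left(99 \right)} + t{\left(-177 \right)} = 99^{2} + \sqrt{2} \sqrt{-177} = 9801 + \sqrt{2} i \sqrt{177} = 9801 + i \sqrt{354}$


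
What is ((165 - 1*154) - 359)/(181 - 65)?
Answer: -3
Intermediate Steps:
((165 - 1*154) - 359)/(181 - 65) = ((165 - 154) - 359)/116 = (11 - 359)*(1/116) = -348*1/116 = -3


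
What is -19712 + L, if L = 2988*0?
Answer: -19712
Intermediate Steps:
L = 0
-19712 + L = -19712 + 0 = -19712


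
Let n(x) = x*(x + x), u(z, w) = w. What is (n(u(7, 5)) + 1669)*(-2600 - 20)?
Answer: -4503780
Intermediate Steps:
n(x) = 2*x² (n(x) = x*(2*x) = 2*x²)
(n(u(7, 5)) + 1669)*(-2600 - 20) = (2*5² + 1669)*(-2600 - 20) = (2*25 + 1669)*(-2620) = (50 + 1669)*(-2620) = 1719*(-2620) = -4503780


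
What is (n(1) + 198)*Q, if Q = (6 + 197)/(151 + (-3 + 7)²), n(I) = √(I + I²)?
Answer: 40194/167 + 203*√2/167 ≈ 242.40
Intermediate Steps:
Q = 203/167 (Q = 203/(151 + 4²) = 203/(151 + 16) = 203/167 ≈ 1.2156)
(n(1) + 198)*Q = (√(1*(1 + 1)) + 198)*(203/167) = (√(1*2) + 198)*(203/167) = (√2 + 198)*(203/167) = (198 + √2)*(203/167) = 40194/167 + 203*√2/167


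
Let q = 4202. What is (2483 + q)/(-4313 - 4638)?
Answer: -6685/8951 ≈ -0.74684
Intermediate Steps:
(2483 + q)/(-4313 - 4638) = (2483 + 4202)/(-4313 - 4638) = 6685/(-8951) = 6685*(-1/8951) = -6685/8951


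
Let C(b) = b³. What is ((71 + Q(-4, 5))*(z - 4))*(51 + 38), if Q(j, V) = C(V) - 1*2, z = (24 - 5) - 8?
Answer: 120862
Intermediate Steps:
z = 11 (z = 19 - 8 = 11)
Q(j, V) = -2 + V³ (Q(j, V) = V³ - 1*2 = V³ - 2 = -2 + V³)
((71 + Q(-4, 5))*(z - 4))*(51 + 38) = ((71 + (-2 + 5³))*(11 - 4))*(51 + 38) = ((71 + (-2 + 125))*7)*89 = ((71 + 123)*7)*89 = (194*7)*89 = 1358*89 = 120862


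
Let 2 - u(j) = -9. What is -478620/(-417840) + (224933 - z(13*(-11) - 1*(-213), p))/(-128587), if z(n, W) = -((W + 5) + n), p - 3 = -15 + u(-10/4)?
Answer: -541210249/895479868 ≈ -0.60438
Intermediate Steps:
u(j) = 11 (u(j) = 2 - 1*(-9) = 2 + 9 = 11)
p = -1 (p = 3 + (-15 + 11) = 3 - 4 = -1)
z(n, W) = -5 - W - n (z(n, W) = -((5 + W) + n) = -(5 + W + n) = -5 - W - n)
-478620/(-417840) + (224933 - z(13*(-11) - 1*(-213), p))/(-128587) = -478620/(-417840) + (224933 - (-5 - 1*(-1) - (13*(-11) - 1*(-213))))/(-128587) = -478620*(-1/417840) + (224933 - (-5 + 1 - (-143 + 213)))*(-1/128587) = 7977/6964 + (224933 - (-5 + 1 - 1*70))*(-1/128587) = 7977/6964 + (224933 - (-5 + 1 - 70))*(-1/128587) = 7977/6964 + (224933 - 1*(-74))*(-1/128587) = 7977/6964 + (224933 + 74)*(-1/128587) = 7977/6964 + 225007*(-1/128587) = 7977/6964 - 225007/128587 = -541210249/895479868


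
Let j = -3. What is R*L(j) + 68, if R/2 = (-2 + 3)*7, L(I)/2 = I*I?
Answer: 320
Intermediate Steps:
L(I) = 2*I² (L(I) = 2*(I*I) = 2*I²)
R = 14 (R = 2*((-2 + 3)*7) = 2*(1*7) = 2*7 = 14)
R*L(j) + 68 = 14*(2*(-3)²) + 68 = 14*(2*9) + 68 = 14*18 + 68 = 252 + 68 = 320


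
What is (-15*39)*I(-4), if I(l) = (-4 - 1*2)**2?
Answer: -21060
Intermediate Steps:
I(l) = 36 (I(l) = (-4 - 2)**2 = (-6)**2 = 36)
(-15*39)*I(-4) = -15*39*36 = -585*36 = -21060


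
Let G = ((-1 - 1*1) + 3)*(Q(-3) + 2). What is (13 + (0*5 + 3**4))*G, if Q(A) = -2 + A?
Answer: -282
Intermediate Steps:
G = -3 (G = ((-1 - 1*1) + 3)*((-2 - 3) + 2) = ((-1 - 1) + 3)*(-5 + 2) = (-2 + 3)*(-3) = 1*(-3) = -3)
(13 + (0*5 + 3**4))*G = (13 + (0*5 + 3**4))*(-3) = (13 + (0 + 81))*(-3) = (13 + 81)*(-3) = 94*(-3) = -282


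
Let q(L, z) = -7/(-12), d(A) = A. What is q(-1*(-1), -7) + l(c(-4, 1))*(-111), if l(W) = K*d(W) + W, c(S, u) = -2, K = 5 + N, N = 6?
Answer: 31975/12 ≈ 2664.6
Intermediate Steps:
K = 11 (K = 5 + 6 = 11)
l(W) = 12*W (l(W) = 11*W + W = 12*W)
q(L, z) = 7/12 (q(L, z) = -7*(-1/12) = 7/12)
q(-1*(-1), -7) + l(c(-4, 1))*(-111) = 7/12 + (12*(-2))*(-111) = 7/12 - 24*(-111) = 7/12 + 2664 = 31975/12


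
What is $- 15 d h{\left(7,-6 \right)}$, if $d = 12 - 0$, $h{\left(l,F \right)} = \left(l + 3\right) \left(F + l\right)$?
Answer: $-1800$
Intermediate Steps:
$h{\left(l,F \right)} = \left(3 + l\right) \left(F + l\right)$
$d = 12$ ($d = 12 + 0 = 12$)
$- 15 d h{\left(7,-6 \right)} = \left(-15\right) 12 \left(7^{2} + 3 \left(-6\right) + 3 \cdot 7 - 42\right) = - 180 \left(49 - 18 + 21 - 42\right) = \left(-180\right) 10 = -1800$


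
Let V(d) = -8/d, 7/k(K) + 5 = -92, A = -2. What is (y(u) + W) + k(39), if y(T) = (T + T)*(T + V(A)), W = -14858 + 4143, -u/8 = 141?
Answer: 244927806/97 ≈ 2.5250e+6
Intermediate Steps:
k(K) = -7/97 (k(K) = 7/(-5 - 92) = 7/(-97) = 7*(-1/97) = -7/97)
u = -1128 (u = -8*141 = -1128)
W = -10715
y(T) = 2*T*(4 + T) (y(T) = (T + T)*(T - 8/(-2)) = (2*T)*(T - 8*(-1/2)) = (2*T)*(T + 4) = (2*T)*(4 + T) = 2*T*(4 + T))
(y(u) + W) + k(39) = (2*(-1128)*(4 - 1128) - 10715) - 7/97 = (2*(-1128)*(-1124) - 10715) - 7/97 = (2535744 - 10715) - 7/97 = 2525029 - 7/97 = 244927806/97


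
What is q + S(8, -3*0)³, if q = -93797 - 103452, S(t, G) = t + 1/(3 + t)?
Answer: -261833450/1331 ≈ -1.9672e+5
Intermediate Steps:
q = -197249
q + S(8, -3*0)³ = -197249 + ((1 + 8² + 3*8)/(3 + 8))³ = -197249 + ((1 + 64 + 24)/11)³ = -197249 + ((1/11)*89)³ = -197249 + (89/11)³ = -197249 + 704969/1331 = -261833450/1331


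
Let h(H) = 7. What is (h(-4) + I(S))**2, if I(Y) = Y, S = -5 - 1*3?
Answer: 1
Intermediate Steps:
S = -8 (S = -5 - 3 = -8)
(h(-4) + I(S))**2 = (7 - 8)**2 = (-1)**2 = 1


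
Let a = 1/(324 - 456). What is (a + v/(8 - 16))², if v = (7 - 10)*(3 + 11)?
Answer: 29929/1089 ≈ 27.483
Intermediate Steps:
v = -42 (v = -3*14 = -42)
a = -1/132 (a = 1/(-132) = -1/132 ≈ -0.0075758)
(a + v/(8 - 16))² = (-1/132 - 42/(8 - 16))² = (-1/132 - 42/(-8))² = (-1/132 - ⅛*(-42))² = (-1/132 + 21/4)² = (173/33)² = 29929/1089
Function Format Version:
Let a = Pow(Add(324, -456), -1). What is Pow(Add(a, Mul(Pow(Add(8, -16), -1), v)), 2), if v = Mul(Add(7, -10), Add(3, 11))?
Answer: Rational(29929, 1089) ≈ 27.483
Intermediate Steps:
v = -42 (v = Mul(-3, 14) = -42)
a = Rational(-1, 132) (a = Pow(-132, -1) = Rational(-1, 132) ≈ -0.0075758)
Pow(Add(a, Mul(Pow(Add(8, -16), -1), v)), 2) = Pow(Add(Rational(-1, 132), Mul(Pow(Add(8, -16), -1), -42)), 2) = Pow(Add(Rational(-1, 132), Mul(Pow(-8, -1), -42)), 2) = Pow(Add(Rational(-1, 132), Mul(Rational(-1, 8), -42)), 2) = Pow(Add(Rational(-1, 132), Rational(21, 4)), 2) = Pow(Rational(173, 33), 2) = Rational(29929, 1089)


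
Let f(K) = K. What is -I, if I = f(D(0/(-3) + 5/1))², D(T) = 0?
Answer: 0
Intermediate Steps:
I = 0 (I = 0² = 0)
-I = -1*0 = 0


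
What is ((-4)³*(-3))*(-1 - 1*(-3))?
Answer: 384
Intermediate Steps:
((-4)³*(-3))*(-1 - 1*(-3)) = (-64*(-3))*(-1 + 3) = 192*2 = 384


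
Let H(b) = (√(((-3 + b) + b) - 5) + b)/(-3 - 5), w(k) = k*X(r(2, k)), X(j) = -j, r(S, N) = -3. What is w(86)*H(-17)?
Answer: 2193/4 - 129*I*√42/4 ≈ 548.25 - 209.0*I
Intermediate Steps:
w(k) = 3*k (w(k) = k*(-1*(-3)) = k*3 = 3*k)
H(b) = -b/8 - √(-8 + 2*b)/8 (H(b) = (√((-3 + 2*b) - 5) + b)/(-8) = (√(-8 + 2*b) + b)*(-⅛) = (b + √(-8 + 2*b))*(-⅛) = -b/8 - √(-8 + 2*b)/8)
w(86)*H(-17) = (3*86)*(-⅛*(-17) - √(-8 + 2*(-17))/8) = 258*(17/8 - √(-8 - 34)/8) = 258*(17/8 - I*√42/8) = 2193/4 - 129*I*√42/4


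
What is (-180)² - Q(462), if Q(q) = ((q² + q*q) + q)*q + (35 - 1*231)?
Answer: -197403104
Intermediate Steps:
Q(q) = -196 + q*(q + 2*q²) (Q(q) = ((q² + q²) + q)*q + (35 - 231) = (2*q² + q)*q - 196 = (q + 2*q²)*q - 196 = q*(q + 2*q²) - 196 = -196 + q*(q + 2*q²))
(-180)² - Q(462) = (-180)² - (-196 + 462² + 2*462³) = 32400 - (-196 + 213444 + 2*98611128) = 32400 - (-196 + 213444 + 197222256) = 32400 - 1*197435504 = 32400 - 197435504 = -197403104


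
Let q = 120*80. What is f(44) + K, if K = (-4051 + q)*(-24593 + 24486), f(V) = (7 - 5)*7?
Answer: -593729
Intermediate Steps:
q = 9600
f(V) = 14 (f(V) = 2*7 = 14)
K = -593743 (K = (-4051 + 9600)*(-24593 + 24486) = 5549*(-107) = -593743)
f(44) + K = 14 - 593743 = -593729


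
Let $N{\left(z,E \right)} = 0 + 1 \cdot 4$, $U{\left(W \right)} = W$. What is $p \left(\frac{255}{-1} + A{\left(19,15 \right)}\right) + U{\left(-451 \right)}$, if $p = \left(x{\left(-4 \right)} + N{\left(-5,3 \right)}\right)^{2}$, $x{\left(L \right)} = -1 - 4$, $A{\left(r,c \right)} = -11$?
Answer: $-717$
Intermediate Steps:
$N{\left(z,E \right)} = 4$ ($N{\left(z,E \right)} = 0 + 4 = 4$)
$x{\left(L \right)} = -5$
$p = 1$ ($p = \left(-5 + 4\right)^{2} = \left(-1\right)^{2} = 1$)
$p \left(\frac{255}{-1} + A{\left(19,15 \right)}\right) + U{\left(-451 \right)} = 1 \left(\frac{255}{-1} - 11\right) - 451 = 1 \left(255 \left(-1\right) - 11\right) - 451 = 1 \left(-255 - 11\right) - 451 = 1 \left(-266\right) - 451 = -266 - 451 = -717$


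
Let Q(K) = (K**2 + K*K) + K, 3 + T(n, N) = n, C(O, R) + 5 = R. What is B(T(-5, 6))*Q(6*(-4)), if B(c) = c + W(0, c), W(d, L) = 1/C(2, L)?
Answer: -118440/13 ≈ -9110.8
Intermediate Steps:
C(O, R) = -5 + R
W(d, L) = 1/(-5 + L)
T(n, N) = -3 + n
Q(K) = K + 2*K**2 (Q(K) = (K**2 + K**2) + K = 2*K**2 + K = K + 2*K**2)
B(c) = c + 1/(-5 + c)
B(T(-5, 6))*Q(6*(-4)) = ((1 + (-3 - 5)*(-5 + (-3 - 5)))/(-5 + (-3 - 5)))*((6*(-4))*(1 + 2*(6*(-4)))) = ((1 - 8*(-5 - 8))/(-5 - 8))*(-24*(1 + 2*(-24))) = ((1 - 8*(-13))/(-13))*(-24*(1 - 48)) = (-(1 + 104)/13)*(-24*(-47)) = -1/13*105*1128 = -105/13*1128 = -118440/13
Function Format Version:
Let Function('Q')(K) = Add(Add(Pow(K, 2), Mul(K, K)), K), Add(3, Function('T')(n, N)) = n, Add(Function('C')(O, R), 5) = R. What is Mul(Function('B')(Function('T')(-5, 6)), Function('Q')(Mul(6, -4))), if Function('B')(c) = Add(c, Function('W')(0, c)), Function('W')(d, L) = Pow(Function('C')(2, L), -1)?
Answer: Rational(-118440, 13) ≈ -9110.8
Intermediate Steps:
Function('C')(O, R) = Add(-5, R)
Function('W')(d, L) = Pow(Add(-5, L), -1)
Function('T')(n, N) = Add(-3, n)
Function('Q')(K) = Add(K, Mul(2, Pow(K, 2))) (Function('Q')(K) = Add(Add(Pow(K, 2), Pow(K, 2)), K) = Add(Mul(2, Pow(K, 2)), K) = Add(K, Mul(2, Pow(K, 2))))
Function('B')(c) = Add(c, Pow(Add(-5, c), -1))
Mul(Function('B')(Function('T')(-5, 6)), Function('Q')(Mul(6, -4))) = Mul(Mul(Pow(Add(-5, Add(-3, -5)), -1), Add(1, Mul(Add(-3, -5), Add(-5, Add(-3, -5))))), Mul(Mul(6, -4), Add(1, Mul(2, Mul(6, -4))))) = Mul(Mul(Pow(Add(-5, -8), -1), Add(1, Mul(-8, Add(-5, -8)))), Mul(-24, Add(1, Mul(2, -24)))) = Mul(Mul(Pow(-13, -1), Add(1, Mul(-8, -13))), Mul(-24, Add(1, -48))) = Mul(Mul(Rational(-1, 13), Add(1, 104)), Mul(-24, -47)) = Mul(Mul(Rational(-1, 13), 105), 1128) = Mul(Rational(-105, 13), 1128) = Rational(-118440, 13)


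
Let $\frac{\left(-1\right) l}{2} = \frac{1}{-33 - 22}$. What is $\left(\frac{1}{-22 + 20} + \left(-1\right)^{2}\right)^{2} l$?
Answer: $\frac{1}{110} \approx 0.0090909$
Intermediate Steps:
$l = \frac{2}{55}$ ($l = - \frac{2}{-33 - 22} = - \frac{2}{-55} = \left(-2\right) \left(- \frac{1}{55}\right) = \frac{2}{55} \approx 0.036364$)
$\left(\frac{1}{-22 + 20} + \left(-1\right)^{2}\right)^{2} l = \left(\frac{1}{-22 + 20} + \left(-1\right)^{2}\right)^{2} \cdot \frac{2}{55} = \left(\frac{1}{-2} + 1\right)^{2} \cdot \frac{2}{55} = \left(- \frac{1}{2} + 1\right)^{2} \cdot \frac{2}{55} = \left(\frac{1}{2}\right)^{2} \cdot \frac{2}{55} = \frac{1}{4} \cdot \frac{2}{55} = \frac{1}{110}$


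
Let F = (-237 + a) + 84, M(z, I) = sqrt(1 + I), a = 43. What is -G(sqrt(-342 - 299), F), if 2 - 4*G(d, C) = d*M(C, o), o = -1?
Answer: -1/2 ≈ -0.50000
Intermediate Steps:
F = -110 (F = (-237 + 43) + 84 = -194 + 84 = -110)
G(d, C) = 1/2 (G(d, C) = 1/2 - d*sqrt(1 - 1)/4 = 1/2 - d*sqrt(0)/4 = 1/2 - d*0/4 = 1/2 - 1/4*0 = 1/2 + 0 = 1/2)
-G(sqrt(-342 - 299), F) = -1*1/2 = -1/2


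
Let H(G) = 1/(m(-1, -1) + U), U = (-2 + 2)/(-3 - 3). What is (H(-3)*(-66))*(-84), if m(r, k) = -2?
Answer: -2772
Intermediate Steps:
U = 0 (U = 0/(-6) = 0*(-1/6) = 0)
H(G) = -1/2 (H(G) = 1/(-2 + 0) = 1/(-2) = -1/2)
(H(-3)*(-66))*(-84) = -1/2*(-66)*(-84) = 33*(-84) = -2772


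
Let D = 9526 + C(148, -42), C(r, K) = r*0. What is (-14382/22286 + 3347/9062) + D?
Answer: 961887282295/100977866 ≈ 9525.7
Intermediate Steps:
C(r, K) = 0
D = 9526 (D = 9526 + 0 = 9526)
(-14382/22286 + 3347/9062) + D = (-14382/22286 + 3347/9062) + 9526 = (-14382*1/22286 + 3347*(1/9062)) + 9526 = (-7191/11143 + 3347/9062) + 9526 = -27869221/100977866 + 9526 = 961887282295/100977866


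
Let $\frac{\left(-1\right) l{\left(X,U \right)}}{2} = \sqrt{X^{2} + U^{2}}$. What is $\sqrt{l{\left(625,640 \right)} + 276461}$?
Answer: $\sqrt{276461 - 10 \sqrt{32009}} \approx 524.09$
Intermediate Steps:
$l{\left(X,U \right)} = - 2 \sqrt{U^{2} + X^{2}}$ ($l{\left(X,U \right)} = - 2 \sqrt{X^{2} + U^{2}} = - 2 \sqrt{U^{2} + X^{2}}$)
$\sqrt{l{\left(625,640 \right)} + 276461} = \sqrt{- 2 \sqrt{640^{2} + 625^{2}} + 276461} = \sqrt{- 2 \sqrt{409600 + 390625} + 276461} = \sqrt{- 2 \sqrt{800225} + 276461} = \sqrt{- 2 \cdot 5 \sqrt{32009} + 276461} = \sqrt{- 10 \sqrt{32009} + 276461} = \sqrt{276461 - 10 \sqrt{32009}}$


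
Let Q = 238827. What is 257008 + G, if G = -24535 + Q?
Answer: 471300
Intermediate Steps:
G = 214292 (G = -24535 + 238827 = 214292)
257008 + G = 257008 + 214292 = 471300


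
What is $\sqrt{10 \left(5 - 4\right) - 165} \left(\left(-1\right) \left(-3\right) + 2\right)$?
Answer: $5 i \sqrt{155} \approx 62.25 i$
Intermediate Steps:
$\sqrt{10 \left(5 - 4\right) - 165} \left(\left(-1\right) \left(-3\right) + 2\right) = \sqrt{10 \cdot 1 - 165} \left(3 + 2\right) = \sqrt{10 - 165} \cdot 5 = \sqrt{-155} \cdot 5 = i \sqrt{155} \cdot 5 = 5 i \sqrt{155}$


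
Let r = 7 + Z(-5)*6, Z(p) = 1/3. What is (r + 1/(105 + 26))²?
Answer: 1392400/17161 ≈ 81.137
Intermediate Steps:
Z(p) = ⅓
r = 9 (r = 7 + (⅓)*6 = 7 + 2 = 9)
(r + 1/(105 + 26))² = (9 + 1/(105 + 26))² = (9 + 1/131)² = (1180/131)² = 1392400/17161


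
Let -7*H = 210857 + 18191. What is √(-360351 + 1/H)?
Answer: I*√4726272394809010/114524 ≈ 600.29*I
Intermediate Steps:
H = -229048/7 (H = -(210857 + 18191)/7 = -⅐*229048 = -229048/7 ≈ -32721.)
√(-360351 + 1/H) = √(-360351 + 1/(-229048/7)) = √(-360351 - 7/229048) = √(-82537675855/229048) = I*√4726272394809010/114524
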